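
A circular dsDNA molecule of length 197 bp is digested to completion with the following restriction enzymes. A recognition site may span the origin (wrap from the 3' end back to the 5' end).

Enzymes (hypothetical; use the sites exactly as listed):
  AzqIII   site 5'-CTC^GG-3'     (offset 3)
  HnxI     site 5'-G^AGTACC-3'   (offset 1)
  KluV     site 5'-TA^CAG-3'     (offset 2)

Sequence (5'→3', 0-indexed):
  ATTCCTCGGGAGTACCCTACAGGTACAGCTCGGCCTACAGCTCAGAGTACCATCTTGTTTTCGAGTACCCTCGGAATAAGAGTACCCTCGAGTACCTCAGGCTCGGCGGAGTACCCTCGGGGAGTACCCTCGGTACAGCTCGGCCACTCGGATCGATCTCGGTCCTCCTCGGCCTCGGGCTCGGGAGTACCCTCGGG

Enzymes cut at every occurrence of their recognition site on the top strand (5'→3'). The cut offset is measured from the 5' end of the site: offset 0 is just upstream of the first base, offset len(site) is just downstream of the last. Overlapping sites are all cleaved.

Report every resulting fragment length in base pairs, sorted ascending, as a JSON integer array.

[3,3,4,4,5,6,6,6,6,6,6,8,8,8,9,9,9,9,9,10,10,10,11,14,18]

Scan for sites:
  AzqIII CTCGG/3: at [4, 28, 69, 101, 115, 128, 138, 146, 157, 167, 173, 179, 191] ⇒ [7, 31, 72, 104, 118, 131, 141, 149, 160, 170, 176, 182, 194]
  HnxI GAGTACC/1: at [9, 44, 62, 79, 89, 108, 121, 184] ⇒ [10, 45, 63, 80, 90, 109, 122, 185]
  KluV TACAG/2: at [17, 23, 35, 133] ⇒ [19, 25, 37, 135]

Pooled cuts: [7, 10, 19, 25, 31, 37, 45, 63, 72, 80, 90, 104, 109, 118, 122, 131, 135, 141, 149, 160, 170, 176, 182, 185, 194]

Fragments:
  7→10: 3 bp
  10→19: 9 bp
  19→25: 6 bp
  25→31: 6 bp
  31→37: 6 bp
  37→45: 8 bp
  45→63: 18 bp
  63→72: 9 bp
  72→80: 8 bp
  80→90: 10 bp
  90→104: 14 bp
  104→109: 5 bp
  109→118: 9 bp
  118→122: 4 bp
  122→131: 9 bp
  131→135: 4 bp
  135→141: 6 bp
  141→149: 8 bp
  149→160: 11 bp
  160→170: 10 bp
  170→176: 6 bp
  176→182: 6 bp
  182→185: 3 bp
  185→194: 9 bp
  194→7 (wrap): 197-194+7 = 10 bp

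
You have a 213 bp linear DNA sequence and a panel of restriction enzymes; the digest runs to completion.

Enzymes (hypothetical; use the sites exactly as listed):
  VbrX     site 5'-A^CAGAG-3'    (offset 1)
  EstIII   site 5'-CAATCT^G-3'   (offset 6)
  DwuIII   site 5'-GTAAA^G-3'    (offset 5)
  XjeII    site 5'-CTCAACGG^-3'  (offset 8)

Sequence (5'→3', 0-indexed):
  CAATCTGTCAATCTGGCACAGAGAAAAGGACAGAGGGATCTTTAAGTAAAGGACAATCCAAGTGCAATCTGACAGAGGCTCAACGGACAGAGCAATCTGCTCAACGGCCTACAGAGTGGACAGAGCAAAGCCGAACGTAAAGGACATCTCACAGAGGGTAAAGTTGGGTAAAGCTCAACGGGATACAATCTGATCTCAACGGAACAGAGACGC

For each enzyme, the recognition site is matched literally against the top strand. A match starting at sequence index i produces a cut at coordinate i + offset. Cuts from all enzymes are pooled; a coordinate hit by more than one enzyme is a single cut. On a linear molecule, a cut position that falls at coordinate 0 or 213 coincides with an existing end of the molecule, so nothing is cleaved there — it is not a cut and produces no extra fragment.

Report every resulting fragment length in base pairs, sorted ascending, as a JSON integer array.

[1,2,2,4,4,6,8,9,9,9,9,10,10,10,11,11,11,12,14,20,20,21]

Per-enzyme occurrences:
  VbrX (ACAGAG, off=1): starts [17, 29, 71, 86, 110, 119, 150, 203] → cuts [18, 30, 72, 87, 111, 120, 151, 204]
  EstIII (CAATCTG, off=6): starts [0, 8, 64, 92, 185] → cuts [6, 14, 70, 98, 191]
  DwuIII (GTAAAG, off=5): starts [45, 136, 157, 167] → cuts [50, 141, 162, 172]
  XjeII (CTCAACGG, off=8): starts [78, 99, 173, 194] → cuts [86, 107, 181, 202]

All cut coordinates (distinct, sorted): [6, 14, 18, 30, 50, 70, 72, 86, 87, 98, 107, 111, 120, 141, 151, 162, 172, 181, 191, 202, 204]

Fragments:
  [0,6): 6 bp
  [6,14): 8 bp
  [14,18): 4 bp
  [18,30): 12 bp
  [30,50): 20 bp
  [50,70): 20 bp
  [70,72): 2 bp
  [72,86): 14 bp
  [86,87): 1 bp
  [87,98): 11 bp
  [98,107): 9 bp
  [107,111): 4 bp
  [111,120): 9 bp
  [120,141): 21 bp
  [141,151): 10 bp
  [151,162): 11 bp
  [162,172): 10 bp
  [172,181): 9 bp
  [181,191): 10 bp
  [191,202): 11 bp
  [202,204): 2 bp
  [204,213): 9 bp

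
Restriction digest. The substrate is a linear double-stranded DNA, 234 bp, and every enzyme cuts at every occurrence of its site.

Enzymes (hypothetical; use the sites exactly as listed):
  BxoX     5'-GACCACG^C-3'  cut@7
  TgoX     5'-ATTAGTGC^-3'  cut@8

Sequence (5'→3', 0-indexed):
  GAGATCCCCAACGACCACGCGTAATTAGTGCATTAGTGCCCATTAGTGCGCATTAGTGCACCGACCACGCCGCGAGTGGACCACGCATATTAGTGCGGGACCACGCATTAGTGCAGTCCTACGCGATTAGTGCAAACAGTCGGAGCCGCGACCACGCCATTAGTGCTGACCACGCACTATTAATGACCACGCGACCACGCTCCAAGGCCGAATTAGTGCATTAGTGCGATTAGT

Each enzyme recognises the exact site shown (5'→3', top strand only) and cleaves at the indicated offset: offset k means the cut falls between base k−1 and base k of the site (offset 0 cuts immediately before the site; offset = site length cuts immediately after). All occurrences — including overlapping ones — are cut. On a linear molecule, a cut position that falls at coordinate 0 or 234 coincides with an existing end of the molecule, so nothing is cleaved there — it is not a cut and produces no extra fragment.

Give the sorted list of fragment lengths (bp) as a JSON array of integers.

Per-enzyme occurrences:
  BxoX (GACCACGC, off=7): starts [12, 62, 78, 98, 149, 167, 184, 192] → cuts [19, 69, 85, 105, 156, 174, 191, 199]
  TgoX (ATTAGTGC, off=8): starts [23, 31, 41, 51, 88, 106, 125, 158, 211, 219] → cuts [31, 39, 49, 59, 96, 114, 133, 166, 219, 227]

All cut coordinates (distinct, sorted): [19, 31, 39, 49, 59, 69, 85, 96, 105, 114, 133, 156, 166, 174, 191, 199, 219, 227]

Fragments:
  [0,19): 19 bp
  [19,31): 12 bp
  [31,39): 8 bp
  [39,49): 10 bp
  [49,59): 10 bp
  [59,69): 10 bp
  [69,85): 16 bp
  [85,96): 11 bp
  [96,105): 9 bp
  [105,114): 9 bp
  [114,133): 19 bp
  [133,156): 23 bp
  [156,166): 10 bp
  [166,174): 8 bp
  [174,191): 17 bp
  [191,199): 8 bp
  [199,219): 20 bp
  [219,227): 8 bp
  [227,234): 7 bp

[7,8,8,8,8,9,9,10,10,10,10,11,12,16,17,19,19,20,23]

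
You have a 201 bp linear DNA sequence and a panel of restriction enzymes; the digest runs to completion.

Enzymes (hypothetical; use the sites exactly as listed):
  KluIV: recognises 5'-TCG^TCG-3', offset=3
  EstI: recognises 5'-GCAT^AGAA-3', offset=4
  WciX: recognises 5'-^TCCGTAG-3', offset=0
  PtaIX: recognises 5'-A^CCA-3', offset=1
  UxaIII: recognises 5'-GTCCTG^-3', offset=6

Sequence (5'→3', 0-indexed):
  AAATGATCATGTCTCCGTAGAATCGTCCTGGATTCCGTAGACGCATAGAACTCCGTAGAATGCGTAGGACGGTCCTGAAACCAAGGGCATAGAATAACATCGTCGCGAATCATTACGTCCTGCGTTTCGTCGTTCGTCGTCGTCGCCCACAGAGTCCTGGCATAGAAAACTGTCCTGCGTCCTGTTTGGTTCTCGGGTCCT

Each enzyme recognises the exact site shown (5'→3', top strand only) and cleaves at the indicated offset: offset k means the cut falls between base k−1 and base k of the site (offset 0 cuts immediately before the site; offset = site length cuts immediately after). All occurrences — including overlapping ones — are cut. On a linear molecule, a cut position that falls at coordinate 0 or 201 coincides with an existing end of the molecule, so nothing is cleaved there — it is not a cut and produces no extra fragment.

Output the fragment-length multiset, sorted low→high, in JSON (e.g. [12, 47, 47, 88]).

Scan for sites:
  KluIV (TCGTCG, off=3): starts [99, 126, 133, 136, 139] → cuts [102, 129, 136, 139, 142]
  EstI (GCATAGAA, off=4): starts [42, 86, 159] → cuts [46, 90, 163]
  WciX (TCCGTAG, off=0): starts [13, 33, 51] → cuts [13, 33, 51]
  PtaIX (ACCA, off=1): starts [79] → cuts [80]
  UxaIII (GTCCTG, off=6): starts [24, 71, 116, 153, 171, 178] → cuts [30, 77, 122, 159, 177, 184]

Pooled cuts: [13, 30, 33, 46, 51, 77, 80, 90, 102, 122, 129, 136, 139, 142, 159, 163, 177, 184]

Fragments:
  [0,13): 13 bp
  [13,30): 17 bp
  [30,33): 3 bp
  [33,46): 13 bp
  [46,51): 5 bp
  [51,77): 26 bp
  [77,80): 3 bp
  [80,90): 10 bp
  [90,102): 12 bp
  [102,122): 20 bp
  [122,129): 7 bp
  [129,136): 7 bp
  [136,139): 3 bp
  [139,142): 3 bp
  [142,159): 17 bp
  [159,163): 4 bp
  [163,177): 14 bp
  [177,184): 7 bp
  [184,201): 17 bp

[3,3,3,3,4,5,7,7,7,10,12,13,13,14,17,17,17,20,26]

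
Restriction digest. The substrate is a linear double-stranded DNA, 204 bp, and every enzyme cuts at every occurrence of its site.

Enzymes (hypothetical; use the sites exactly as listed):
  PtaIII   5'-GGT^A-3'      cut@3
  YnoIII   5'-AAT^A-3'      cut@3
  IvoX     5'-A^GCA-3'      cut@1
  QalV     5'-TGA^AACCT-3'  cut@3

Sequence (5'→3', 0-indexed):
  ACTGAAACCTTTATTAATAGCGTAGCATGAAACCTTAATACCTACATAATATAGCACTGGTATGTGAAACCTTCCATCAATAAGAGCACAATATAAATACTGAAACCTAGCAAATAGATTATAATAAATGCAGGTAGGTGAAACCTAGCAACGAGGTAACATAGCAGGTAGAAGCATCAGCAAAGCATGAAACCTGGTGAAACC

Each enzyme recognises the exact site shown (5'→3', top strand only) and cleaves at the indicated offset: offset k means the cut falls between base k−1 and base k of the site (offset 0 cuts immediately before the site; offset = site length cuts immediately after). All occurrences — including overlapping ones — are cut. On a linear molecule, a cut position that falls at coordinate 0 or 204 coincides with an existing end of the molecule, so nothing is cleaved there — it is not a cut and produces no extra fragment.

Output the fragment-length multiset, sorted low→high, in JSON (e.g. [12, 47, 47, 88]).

[3,4,4,5,5,5,6,6,6,6,6,6,6,6,6,6,6,6,7,8,9,10,10,10,11,13,14,14]

Scan for sites:
  PtaIII GGTA/3: at [58, 132, 154, 166] ⇒ [61, 135, 157, 169]
  YnoIII AATA/3: at [15, 36, 47, 78, 89, 95, 112, 122] ⇒ [18, 39, 50, 81, 92, 98, 115, 125]
  IvoX AGCA/1: at [23, 52, 84, 108, 146, 162, 172, 178, 183] ⇒ [24, 53, 85, 109, 147, 163, 173, 179, 184]
  QalV TGAAACCT/3: at [2, 27, 64, 100, 138, 187] ⇒ [5, 30, 67, 103, 141, 190]

All cut coordinates (distinct, sorted): [5, 18, 24, 30, 39, 50, 53, 61, 67, 81, 85, 92, 98, 103, 109, 115, 125, 135, 141, 147, 157, 163, 169, 173, 179, 184, 190]

Fragments:
  [0,5): 5 bp
  [5,18): 13 bp
  [18,24): 6 bp
  [24,30): 6 bp
  [30,39): 9 bp
  [39,50): 11 bp
  [50,53): 3 bp
  [53,61): 8 bp
  [61,67): 6 bp
  [67,81): 14 bp
  [81,85): 4 bp
  [85,92): 7 bp
  [92,98): 6 bp
  [98,103): 5 bp
  [103,109): 6 bp
  [109,115): 6 bp
  [115,125): 10 bp
  [125,135): 10 bp
  [135,141): 6 bp
  [141,147): 6 bp
  [147,157): 10 bp
  [157,163): 6 bp
  [163,169): 6 bp
  [169,173): 4 bp
  [173,179): 6 bp
  [179,184): 5 bp
  [184,190): 6 bp
  [190,204): 14 bp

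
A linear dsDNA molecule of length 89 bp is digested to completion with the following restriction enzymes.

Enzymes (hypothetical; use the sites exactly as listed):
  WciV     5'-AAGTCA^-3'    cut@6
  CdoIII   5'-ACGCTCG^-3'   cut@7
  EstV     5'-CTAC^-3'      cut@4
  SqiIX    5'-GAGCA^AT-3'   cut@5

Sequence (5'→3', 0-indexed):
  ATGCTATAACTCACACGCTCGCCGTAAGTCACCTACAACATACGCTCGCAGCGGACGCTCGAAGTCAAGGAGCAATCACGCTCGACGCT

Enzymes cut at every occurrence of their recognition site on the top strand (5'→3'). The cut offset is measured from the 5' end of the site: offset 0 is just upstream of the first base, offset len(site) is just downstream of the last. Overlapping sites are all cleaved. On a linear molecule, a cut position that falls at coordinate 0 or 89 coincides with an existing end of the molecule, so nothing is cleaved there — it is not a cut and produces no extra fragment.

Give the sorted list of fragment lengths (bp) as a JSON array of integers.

Site scan:
  WciV (AAGTCA, off=6): starts [25, 61] → cuts [31, 67]
  CdoIII (ACGCTCG, off=7): starts [14, 41, 54, 77] → cuts [21, 48, 61, 84]
  EstV (CTAC, off=4): starts [32] → cuts [36]
  SqiIX (GAGCAAT, off=5): starts [69] → cuts [74]

Pooled cuts: [21, 31, 36, 48, 61, 67, 74, 84]

Fragment lengths:
  [0,21): 21 bp
  [21,31): 10 bp
  [31,36): 5 bp
  [36,48): 12 bp
  [48,61): 13 bp
  [61,67): 6 bp
  [67,74): 7 bp
  [74,84): 10 bp
  [84,89): 5 bp

[5,5,6,7,10,10,12,13,21]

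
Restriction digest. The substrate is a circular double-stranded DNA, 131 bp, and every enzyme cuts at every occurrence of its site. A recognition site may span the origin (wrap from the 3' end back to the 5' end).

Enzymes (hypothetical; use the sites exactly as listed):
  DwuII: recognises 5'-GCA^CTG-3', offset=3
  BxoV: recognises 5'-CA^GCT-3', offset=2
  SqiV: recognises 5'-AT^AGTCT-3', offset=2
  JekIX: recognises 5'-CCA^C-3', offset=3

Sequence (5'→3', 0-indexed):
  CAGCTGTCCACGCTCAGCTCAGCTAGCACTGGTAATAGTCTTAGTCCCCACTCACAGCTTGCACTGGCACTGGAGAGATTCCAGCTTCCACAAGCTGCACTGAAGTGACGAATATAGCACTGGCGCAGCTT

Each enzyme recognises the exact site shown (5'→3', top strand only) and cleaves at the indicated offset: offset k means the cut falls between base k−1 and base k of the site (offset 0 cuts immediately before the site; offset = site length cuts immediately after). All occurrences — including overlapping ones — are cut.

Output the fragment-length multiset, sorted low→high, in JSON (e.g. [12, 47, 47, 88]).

[5,6,6,6,6,7,7,7,8,8,8,9,14,14,20]

Per-enzyme occurrences:
  DwuII (GCACTG, off=3): starts [25, 60, 66, 96, 116] → cuts [28, 63, 69, 99, 119]
  BxoV (CAGCT, off=2): starts [0, 14, 19, 54, 81, 125] → cuts [2, 16, 21, 56, 83, 127]
  SqiV (ATAGTCT, off=2): starts [34] → cuts [36]
  JekIX (CCAC, off=3): starts [7, 47, 87] → cuts [10, 50, 90]

All cut coordinates (distinct, sorted): [2, 10, 16, 21, 28, 36, 50, 56, 63, 69, 83, 90, 99, 119, 127]

Fragment lengths:
  2→10: 8 bp
  10→16: 6 bp
  16→21: 5 bp
  21→28: 7 bp
  28→36: 8 bp
  36→50: 14 bp
  50→56: 6 bp
  56→63: 7 bp
  63→69: 6 bp
  69→83: 14 bp
  83→90: 7 bp
  90→99: 9 bp
  99→119: 20 bp
  119→127: 8 bp
  127→2 (wrap): 131-127+2 = 6 bp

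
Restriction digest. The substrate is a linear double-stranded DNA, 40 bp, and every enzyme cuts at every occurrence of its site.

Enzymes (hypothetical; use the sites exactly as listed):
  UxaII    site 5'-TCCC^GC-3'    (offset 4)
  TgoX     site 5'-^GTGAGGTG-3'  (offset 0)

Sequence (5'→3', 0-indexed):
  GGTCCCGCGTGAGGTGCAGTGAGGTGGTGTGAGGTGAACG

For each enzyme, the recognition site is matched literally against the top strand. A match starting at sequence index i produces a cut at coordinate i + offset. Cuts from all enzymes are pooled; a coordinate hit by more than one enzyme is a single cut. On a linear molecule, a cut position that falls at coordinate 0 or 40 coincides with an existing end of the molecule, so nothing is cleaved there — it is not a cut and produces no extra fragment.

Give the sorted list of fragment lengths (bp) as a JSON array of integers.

[2,6,10,10,12]

Scan for sites:
  UxaII TCCCGC/4: at [2] ⇒ [6]
  TgoX GTGAGGTG/0: at [8, 18, 28] ⇒ [8, 18, 28]

All cut coordinates (distinct, sorted): [6, 8, 18, 28]

Fragment lengths:
  [0,6): 6 bp
  [6,8): 2 bp
  [8,18): 10 bp
  [18,28): 10 bp
  [28,40): 12 bp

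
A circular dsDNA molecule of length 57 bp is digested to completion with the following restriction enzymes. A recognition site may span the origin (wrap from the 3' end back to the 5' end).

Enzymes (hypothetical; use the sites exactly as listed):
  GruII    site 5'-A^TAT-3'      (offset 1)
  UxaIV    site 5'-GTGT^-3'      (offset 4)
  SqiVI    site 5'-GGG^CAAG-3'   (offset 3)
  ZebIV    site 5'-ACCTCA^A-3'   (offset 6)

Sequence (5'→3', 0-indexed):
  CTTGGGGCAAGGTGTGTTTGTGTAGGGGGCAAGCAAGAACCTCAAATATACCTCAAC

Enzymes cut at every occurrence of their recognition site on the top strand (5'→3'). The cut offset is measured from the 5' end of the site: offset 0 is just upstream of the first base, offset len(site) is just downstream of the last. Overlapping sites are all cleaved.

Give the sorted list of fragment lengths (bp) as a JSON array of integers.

[2,2,6,6,8,9,9,15]

Site scan:
  GruII ATAT/1: at [45] ⇒ [46]
  UxaIV GTGT/4: at [11, 13, 19] ⇒ [15, 17, 23]
  SqiVI GGGCAAG/3: at [4, 26] ⇒ [7, 29]
  ZebIV ACCTCAA/6: at [38, 49] ⇒ [44, 55]

All cut coordinates (distinct, sorted): [7, 15, 17, 23, 29, 44, 46, 55]

Fragments:
  7→15: 8 bp
  15→17: 2 bp
  17→23: 6 bp
  23→29: 6 bp
  29→44: 15 bp
  44→46: 2 bp
  46→55: 9 bp
  55→7 (wrap): 57-55+7 = 9 bp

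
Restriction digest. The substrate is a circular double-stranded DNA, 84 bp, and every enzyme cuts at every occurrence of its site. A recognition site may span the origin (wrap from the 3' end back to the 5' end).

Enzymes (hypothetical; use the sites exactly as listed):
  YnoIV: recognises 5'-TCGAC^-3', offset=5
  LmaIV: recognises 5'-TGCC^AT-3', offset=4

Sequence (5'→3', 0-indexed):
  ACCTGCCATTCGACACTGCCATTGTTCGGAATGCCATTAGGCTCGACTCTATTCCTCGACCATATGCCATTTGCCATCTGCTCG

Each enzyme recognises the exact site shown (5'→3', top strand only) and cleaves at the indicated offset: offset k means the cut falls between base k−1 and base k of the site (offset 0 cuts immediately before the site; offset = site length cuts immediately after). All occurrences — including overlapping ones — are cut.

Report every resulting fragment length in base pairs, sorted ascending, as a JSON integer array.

Per-enzyme occurrences:
  YnoIV (TCGAC, off=5): starts [9, 42, 55, 81] → cuts [2, 14, 47, 60]
  LmaIV (TGCCAT, off=4): starts [3, 16, 31, 64, 71] → cuts [7, 20, 35, 68, 75]

Pooled cuts: [2, 7, 14, 20, 35, 47, 60, 68, 75]

Fragment lengths:
  2→7: 5 bp
  7→14: 7 bp
  14→20: 6 bp
  20→35: 15 bp
  35→47: 12 bp
  47→60: 13 bp
  60→68: 8 bp
  68→75: 7 bp
  75→2 (wrap): 84-75+2 = 11 bp

[5,6,7,7,8,11,12,13,15]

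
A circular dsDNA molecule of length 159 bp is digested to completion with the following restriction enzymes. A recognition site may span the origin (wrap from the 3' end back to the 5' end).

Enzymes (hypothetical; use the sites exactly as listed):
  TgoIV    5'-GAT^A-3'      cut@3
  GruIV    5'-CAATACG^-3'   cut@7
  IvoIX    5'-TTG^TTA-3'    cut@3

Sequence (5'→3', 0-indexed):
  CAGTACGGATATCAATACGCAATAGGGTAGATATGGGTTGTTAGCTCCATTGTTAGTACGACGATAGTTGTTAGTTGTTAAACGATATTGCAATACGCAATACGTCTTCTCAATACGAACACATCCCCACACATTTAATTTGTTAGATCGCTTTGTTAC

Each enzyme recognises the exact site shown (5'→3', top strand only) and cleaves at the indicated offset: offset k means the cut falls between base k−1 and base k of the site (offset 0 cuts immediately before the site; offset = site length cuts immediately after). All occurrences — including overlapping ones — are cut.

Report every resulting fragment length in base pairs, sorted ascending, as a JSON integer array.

Per-enzyme occurrences:
  TgoIV (GATA, off=3): starts [7, 29, 62, 83] → cuts [10, 32, 65, 86]
  GruIV (CAATACG, off=7): starts [12, 90, 97, 110] → cuts [19, 97, 104, 117]
  IvoIX (TTGTTA, off=3): starts [37, 49, 67, 74, 139, 152] → cuts [40, 52, 70, 77, 142, 155]

Pooled cuts: [10, 19, 32, 40, 52, 65, 70, 77, 86, 97, 104, 117, 142, 155]

Fragments:
  10→19: 9 bp
  19→32: 13 bp
  32→40: 8 bp
  40→52: 12 bp
  52→65: 13 bp
  65→70: 5 bp
  70→77: 7 bp
  77→86: 9 bp
  86→97: 11 bp
  97→104: 7 bp
  104→117: 13 bp
  117→142: 25 bp
  142→155: 13 bp
  155→10 (wrap): 159-155+10 = 14 bp

[5,7,7,8,9,9,11,12,13,13,13,13,14,25]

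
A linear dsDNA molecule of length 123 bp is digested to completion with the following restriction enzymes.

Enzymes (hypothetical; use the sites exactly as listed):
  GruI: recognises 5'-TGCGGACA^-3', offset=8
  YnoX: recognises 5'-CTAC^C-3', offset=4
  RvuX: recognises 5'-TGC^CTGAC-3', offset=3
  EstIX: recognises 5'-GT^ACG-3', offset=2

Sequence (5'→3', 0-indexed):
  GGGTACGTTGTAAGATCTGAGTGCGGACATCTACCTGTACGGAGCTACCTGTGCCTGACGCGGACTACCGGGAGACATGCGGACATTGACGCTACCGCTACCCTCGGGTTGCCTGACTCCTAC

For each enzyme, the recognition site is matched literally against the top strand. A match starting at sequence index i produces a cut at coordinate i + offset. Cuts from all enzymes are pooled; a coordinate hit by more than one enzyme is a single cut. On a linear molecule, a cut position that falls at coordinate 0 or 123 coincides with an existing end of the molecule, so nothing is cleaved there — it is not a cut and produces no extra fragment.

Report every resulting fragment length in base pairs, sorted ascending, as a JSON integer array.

[4,4,5,6,6,10,10,11,11,14,17,25]

Per-enzyme occurrences:
  GruI (TGCGGACA, off=8): starts [21, 77] → cuts [29, 85]
  YnoX (CTACC, off=4): starts [30, 44, 64, 91, 97] → cuts [34, 48, 68, 95, 101]
  RvuX (TGCCTGAC, off=3): starts [51, 109] → cuts [54, 112]
  EstIX (GTACG, off=2): starts [2, 36] → cuts [4, 38]

Pooled cuts: [4, 29, 34, 38, 48, 54, 68, 85, 95, 101, 112]

Fragment lengths:
  [0,4): 4 bp
  [4,29): 25 bp
  [29,34): 5 bp
  [34,38): 4 bp
  [38,48): 10 bp
  [48,54): 6 bp
  [54,68): 14 bp
  [68,85): 17 bp
  [85,95): 10 bp
  [95,101): 6 bp
  [101,112): 11 bp
  [112,123): 11 bp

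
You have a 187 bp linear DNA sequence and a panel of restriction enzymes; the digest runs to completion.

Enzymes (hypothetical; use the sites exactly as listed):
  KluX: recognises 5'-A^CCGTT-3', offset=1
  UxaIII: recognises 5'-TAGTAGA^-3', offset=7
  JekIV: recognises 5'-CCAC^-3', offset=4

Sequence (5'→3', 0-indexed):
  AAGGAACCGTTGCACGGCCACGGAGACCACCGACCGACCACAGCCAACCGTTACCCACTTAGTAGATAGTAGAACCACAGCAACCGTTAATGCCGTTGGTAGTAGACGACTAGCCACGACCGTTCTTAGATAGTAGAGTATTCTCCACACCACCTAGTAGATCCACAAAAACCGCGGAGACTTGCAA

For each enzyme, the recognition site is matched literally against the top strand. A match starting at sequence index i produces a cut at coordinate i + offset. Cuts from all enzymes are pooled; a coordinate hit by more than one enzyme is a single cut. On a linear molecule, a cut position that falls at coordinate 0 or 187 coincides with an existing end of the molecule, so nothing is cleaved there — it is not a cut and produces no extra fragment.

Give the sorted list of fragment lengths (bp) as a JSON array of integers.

[2,5,5,5,5,6,6,7,8,8,9,11,11,11,11,15,18,21,23]

Per-enzyme occurrences:
  KluX ACCGTT/1: at [5, 46, 82, 118] ⇒ [6, 47, 83, 119]
  UxaIII TAGTAGA/7: at [59, 66, 99, 130, 154] ⇒ [66, 73, 106, 137, 161]
  JekIV CCAC/4: at [17, 26, 37, 54, 74, 113, 144, 149, 162] ⇒ [21, 30, 41, 58, 78, 117, 148, 153, 166]

Pooled cuts: [6, 21, 30, 41, 47, 58, 66, 73, 78, 83, 106, 117, 119, 137, 148, 153, 161, 166]

Fragments:
  [0,6): 6 bp
  [6,21): 15 bp
  [21,30): 9 bp
  [30,41): 11 bp
  [41,47): 6 bp
  [47,58): 11 bp
  [58,66): 8 bp
  [66,73): 7 bp
  [73,78): 5 bp
  [78,83): 5 bp
  [83,106): 23 bp
  [106,117): 11 bp
  [117,119): 2 bp
  [119,137): 18 bp
  [137,148): 11 bp
  [148,153): 5 bp
  [153,161): 8 bp
  [161,166): 5 bp
  [166,187): 21 bp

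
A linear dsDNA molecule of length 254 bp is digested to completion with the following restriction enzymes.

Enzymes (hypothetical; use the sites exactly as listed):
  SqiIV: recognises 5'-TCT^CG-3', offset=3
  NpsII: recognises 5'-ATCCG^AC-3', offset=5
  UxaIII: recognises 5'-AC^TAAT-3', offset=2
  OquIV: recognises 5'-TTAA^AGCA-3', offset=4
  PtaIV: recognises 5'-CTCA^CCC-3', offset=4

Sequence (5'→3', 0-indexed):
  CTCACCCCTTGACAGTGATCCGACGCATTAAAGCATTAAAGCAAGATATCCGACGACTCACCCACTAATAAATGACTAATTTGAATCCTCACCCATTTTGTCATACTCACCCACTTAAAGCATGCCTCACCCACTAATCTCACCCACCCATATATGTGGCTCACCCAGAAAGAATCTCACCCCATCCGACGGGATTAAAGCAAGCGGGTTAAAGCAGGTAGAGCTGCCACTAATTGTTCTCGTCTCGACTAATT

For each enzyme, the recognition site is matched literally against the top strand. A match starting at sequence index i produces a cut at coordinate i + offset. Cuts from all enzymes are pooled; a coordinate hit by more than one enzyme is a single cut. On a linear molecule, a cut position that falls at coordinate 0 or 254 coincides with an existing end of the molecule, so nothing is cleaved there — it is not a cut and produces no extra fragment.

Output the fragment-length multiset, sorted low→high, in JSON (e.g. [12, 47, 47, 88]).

Scan for sites:
  SqiIV TCTCG/3: at [237, 242] ⇒ [240, 245]
  NpsII ATCCGAC/5: at [17, 47, 183] ⇒ [22, 52, 188]
  UxaIII ACTAAT/2: at [63, 74, 132, 228, 247] ⇒ [65, 76, 134, 230, 249]
  OquIV TTAAAGCA/4: at [27, 35, 114, 194, 208] ⇒ [31, 39, 118, 198, 212]
  PtaIV CTCACCC/4: at [0, 56, 87, 105, 125, 138, 159, 175] ⇒ [4, 60, 91, 109, 129, 142, 163, 179]

Pooled cuts: [4, 22, 31, 39, 52, 60, 65, 76, 91, 109, 118, 129, 134, 142, 163, 179, 188, 198, 212, 230, 240, 245, 249]

Fragment lengths:
  [0,4): 4 bp
  [4,22): 18 bp
  [22,31): 9 bp
  [31,39): 8 bp
  [39,52): 13 bp
  [52,60): 8 bp
  [60,65): 5 bp
  [65,76): 11 bp
  [76,91): 15 bp
  [91,109): 18 bp
  [109,118): 9 bp
  [118,129): 11 bp
  [129,134): 5 bp
  [134,142): 8 bp
  [142,163): 21 bp
  [163,179): 16 bp
  [179,188): 9 bp
  [188,198): 10 bp
  [198,212): 14 bp
  [212,230): 18 bp
  [230,240): 10 bp
  [240,245): 5 bp
  [245,249): 4 bp
  [249,254): 5 bp

[4,4,5,5,5,5,8,8,8,9,9,9,10,10,11,11,13,14,15,16,18,18,18,21]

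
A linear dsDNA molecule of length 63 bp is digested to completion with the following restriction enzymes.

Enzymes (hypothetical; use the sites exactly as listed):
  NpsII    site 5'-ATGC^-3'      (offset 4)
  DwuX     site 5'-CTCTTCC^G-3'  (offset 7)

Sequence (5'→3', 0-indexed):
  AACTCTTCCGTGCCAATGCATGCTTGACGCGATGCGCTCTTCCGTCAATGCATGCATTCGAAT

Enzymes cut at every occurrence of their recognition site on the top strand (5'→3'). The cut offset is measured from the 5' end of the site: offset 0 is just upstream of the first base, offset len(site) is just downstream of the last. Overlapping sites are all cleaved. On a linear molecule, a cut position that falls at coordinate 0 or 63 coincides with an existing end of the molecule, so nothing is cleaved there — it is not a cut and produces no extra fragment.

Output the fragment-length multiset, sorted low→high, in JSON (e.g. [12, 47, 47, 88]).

[4,4,8,8,8,9,10,12]

Per-enzyme occurrences:
  NpsII (ATGC, off=4): starts [15, 19, 31, 47, 51] → cuts [19, 23, 35, 51, 55]
  DwuX (CTCTTCCG, off=7): starts [2, 36] → cuts [9, 43]

All cut coordinates (distinct, sorted): [9, 19, 23, 35, 43, 51, 55]

Fragment lengths:
  [0,9): 9 bp
  [9,19): 10 bp
  [19,23): 4 bp
  [23,35): 12 bp
  [35,43): 8 bp
  [43,51): 8 bp
  [51,55): 4 bp
  [55,63): 8 bp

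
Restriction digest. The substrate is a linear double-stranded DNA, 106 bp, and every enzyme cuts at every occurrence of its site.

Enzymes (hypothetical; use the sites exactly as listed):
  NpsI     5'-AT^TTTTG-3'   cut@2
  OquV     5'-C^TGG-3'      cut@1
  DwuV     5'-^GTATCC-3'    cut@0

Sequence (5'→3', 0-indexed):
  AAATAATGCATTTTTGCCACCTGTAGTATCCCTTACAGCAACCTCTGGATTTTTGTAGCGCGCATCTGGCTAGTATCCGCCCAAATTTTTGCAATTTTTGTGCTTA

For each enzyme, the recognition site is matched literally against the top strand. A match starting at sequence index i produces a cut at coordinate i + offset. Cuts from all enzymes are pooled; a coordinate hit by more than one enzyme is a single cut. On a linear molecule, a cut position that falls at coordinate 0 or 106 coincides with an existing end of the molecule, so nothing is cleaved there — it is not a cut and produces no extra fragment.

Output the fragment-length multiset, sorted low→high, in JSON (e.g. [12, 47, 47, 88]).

[5,6,9,11,11,14,14,16,20]

Per-enzyme occurrences:
  NpsI ATTTTTG/2: at [9, 48, 84, 93] ⇒ [11, 50, 86, 95]
  OquV CTGG/1: at [44, 65] ⇒ [45, 66]
  DwuV GTATCC/0: at [25, 72] ⇒ [25, 72]

Pooled cuts: [11, 25, 45, 50, 66, 72, 86, 95]

Fragments:
  [0,11): 11 bp
  [11,25): 14 bp
  [25,45): 20 bp
  [45,50): 5 bp
  [50,66): 16 bp
  [66,72): 6 bp
  [72,86): 14 bp
  [86,95): 9 bp
  [95,106): 11 bp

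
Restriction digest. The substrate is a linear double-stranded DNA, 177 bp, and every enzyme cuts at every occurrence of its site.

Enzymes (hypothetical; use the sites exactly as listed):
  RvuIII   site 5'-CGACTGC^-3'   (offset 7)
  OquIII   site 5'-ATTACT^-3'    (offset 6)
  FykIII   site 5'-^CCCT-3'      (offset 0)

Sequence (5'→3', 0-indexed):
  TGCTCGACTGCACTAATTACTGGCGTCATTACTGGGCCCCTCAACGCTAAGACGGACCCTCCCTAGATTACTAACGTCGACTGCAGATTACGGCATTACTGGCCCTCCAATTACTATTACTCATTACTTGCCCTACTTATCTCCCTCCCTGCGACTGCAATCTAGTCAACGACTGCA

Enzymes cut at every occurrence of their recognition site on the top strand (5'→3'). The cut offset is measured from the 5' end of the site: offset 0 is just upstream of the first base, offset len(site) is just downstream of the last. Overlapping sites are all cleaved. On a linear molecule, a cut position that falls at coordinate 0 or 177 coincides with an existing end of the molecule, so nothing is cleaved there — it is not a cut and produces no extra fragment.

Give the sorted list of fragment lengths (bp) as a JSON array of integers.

[1,2,2,4,4,4,6,7,10,11,12,12,12,12,12,13,16,18,19]

Site scan:
  RvuIII (CGACTGC, off=7): starts [4, 77, 151, 169] → cuts [11, 84, 158, 176]
  OquIII (ATTACT, off=6): starts [15, 27, 66, 94, 109, 115, 122] → cuts [21, 33, 72, 100, 115, 121, 128]
  FykIII (CCCT, off=0): starts [37, 56, 60, 102, 130, 142, 146] → cuts [37, 56, 60, 102, 130, 142, 146]

All cut coordinates (distinct, sorted): [11, 21, 33, 37, 56, 60, 72, 84, 100, 102, 115, 121, 128, 130, 142, 146, 158, 176]

Fragments:
  [0,11): 11 bp
  [11,21): 10 bp
  [21,33): 12 bp
  [33,37): 4 bp
  [37,56): 19 bp
  [56,60): 4 bp
  [60,72): 12 bp
  [72,84): 12 bp
  [84,100): 16 bp
  [100,102): 2 bp
  [102,115): 13 bp
  [115,121): 6 bp
  [121,128): 7 bp
  [128,130): 2 bp
  [130,142): 12 bp
  [142,146): 4 bp
  [146,158): 12 bp
  [158,176): 18 bp
  [176,177): 1 bp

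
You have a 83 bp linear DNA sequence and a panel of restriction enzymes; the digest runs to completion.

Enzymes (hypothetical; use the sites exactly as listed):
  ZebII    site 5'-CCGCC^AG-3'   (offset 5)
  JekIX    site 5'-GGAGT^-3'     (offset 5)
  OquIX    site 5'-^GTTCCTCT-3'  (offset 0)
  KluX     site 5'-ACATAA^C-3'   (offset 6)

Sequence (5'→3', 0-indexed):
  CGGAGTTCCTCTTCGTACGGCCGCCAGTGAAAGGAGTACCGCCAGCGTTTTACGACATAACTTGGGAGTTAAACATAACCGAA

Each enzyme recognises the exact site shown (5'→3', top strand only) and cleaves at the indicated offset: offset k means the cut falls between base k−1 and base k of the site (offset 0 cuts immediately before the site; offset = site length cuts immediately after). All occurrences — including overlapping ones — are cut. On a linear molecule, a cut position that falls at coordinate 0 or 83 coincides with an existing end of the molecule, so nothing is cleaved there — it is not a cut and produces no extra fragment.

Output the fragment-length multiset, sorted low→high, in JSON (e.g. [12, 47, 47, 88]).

[2,4,5,6,9,9,12,17,19]

Per-enzyme occurrences:
  ZebII (CCGCCAG, off=5): starts [20, 38] → cuts [25, 43]
  JekIX (GGAGT, off=5): starts [1, 32, 64] → cuts [6, 37, 69]
  OquIX (GTTCCTCT, off=0): starts [4] → cuts [4]
  KluX (ACATAAC, off=6): starts [54, 72] → cuts [60, 78]

All cut coordinates (distinct, sorted): [4, 6, 25, 37, 43, 60, 69, 78]

Fragment lengths:
  [0,4): 4 bp
  [4,6): 2 bp
  [6,25): 19 bp
  [25,37): 12 bp
  [37,43): 6 bp
  [43,60): 17 bp
  [60,69): 9 bp
  [69,78): 9 bp
  [78,83): 5 bp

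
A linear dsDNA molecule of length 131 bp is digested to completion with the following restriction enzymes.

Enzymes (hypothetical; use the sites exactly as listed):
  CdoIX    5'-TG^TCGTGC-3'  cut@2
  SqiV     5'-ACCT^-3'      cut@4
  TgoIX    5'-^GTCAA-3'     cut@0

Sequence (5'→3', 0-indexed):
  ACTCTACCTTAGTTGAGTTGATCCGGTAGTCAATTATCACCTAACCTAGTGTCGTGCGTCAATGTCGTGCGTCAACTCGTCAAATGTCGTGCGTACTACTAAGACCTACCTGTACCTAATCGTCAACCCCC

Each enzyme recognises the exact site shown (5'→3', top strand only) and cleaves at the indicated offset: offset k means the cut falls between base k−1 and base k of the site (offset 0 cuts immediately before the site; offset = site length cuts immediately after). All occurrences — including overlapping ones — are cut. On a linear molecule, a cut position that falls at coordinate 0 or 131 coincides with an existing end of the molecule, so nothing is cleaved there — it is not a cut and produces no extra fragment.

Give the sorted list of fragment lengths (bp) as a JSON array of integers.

[4,4,4,5,6,6,6,7,8,8,9,10,14,19,21]

Site scan:
  CdoIX (TGTCGTGC, off=2): starts [49, 62, 84] → cuts [51, 64, 86]
  SqiV (ACCT, off=4): starts [5, 38, 43, 103, 107, 113] → cuts [9, 42, 47, 107, 111, 117]
  TgoIX (GTCAA, off=0): starts [28, 57, 70, 78, 121] → cuts [28, 57, 70, 78, 121]

Pooled cuts: [9, 28, 42, 47, 51, 57, 64, 70, 78, 86, 107, 111, 117, 121]

Fragments:
  [0,9): 9 bp
  [9,28): 19 bp
  [28,42): 14 bp
  [42,47): 5 bp
  [47,51): 4 bp
  [51,57): 6 bp
  [57,64): 7 bp
  [64,70): 6 bp
  [70,78): 8 bp
  [78,86): 8 bp
  [86,107): 21 bp
  [107,111): 4 bp
  [111,117): 6 bp
  [117,121): 4 bp
  [121,131): 10 bp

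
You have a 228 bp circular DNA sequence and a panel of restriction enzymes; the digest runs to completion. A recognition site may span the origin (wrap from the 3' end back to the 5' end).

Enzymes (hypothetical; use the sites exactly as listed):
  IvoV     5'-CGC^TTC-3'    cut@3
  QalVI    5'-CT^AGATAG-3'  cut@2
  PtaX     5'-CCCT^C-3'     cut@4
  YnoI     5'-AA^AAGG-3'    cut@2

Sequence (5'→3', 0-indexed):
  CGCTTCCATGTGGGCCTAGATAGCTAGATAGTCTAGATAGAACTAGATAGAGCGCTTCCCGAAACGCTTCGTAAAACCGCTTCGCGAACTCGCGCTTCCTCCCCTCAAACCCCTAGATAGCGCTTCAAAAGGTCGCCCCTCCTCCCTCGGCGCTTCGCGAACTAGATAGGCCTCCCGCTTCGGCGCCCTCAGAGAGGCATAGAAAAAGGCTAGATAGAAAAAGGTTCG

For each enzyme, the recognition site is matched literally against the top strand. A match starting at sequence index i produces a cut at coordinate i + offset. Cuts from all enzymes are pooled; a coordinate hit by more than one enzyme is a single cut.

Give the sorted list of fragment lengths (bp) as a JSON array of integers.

[5,6,6,7,8,9,9,9,9,10,10,10,11,11,11,12,12,13,14,15,15,16]

Scan for sites:
  IvoV CGCTTC/3: at [0, 52, 64, 77, 92, 120, 150, 175] ⇒ [3, 55, 67, 80, 95, 123, 153, 178]
  QalVI CTAGATAG/2: at [15, 23, 32, 42, 112, 161, 209] ⇒ [17, 25, 34, 44, 114, 163, 211]
  PtaX CCCTC/4: at [101, 136, 143, 185] ⇒ [105, 140, 147, 189]
  YnoI AAAAGG/2: at [126, 203, 218] ⇒ [128, 205, 220]

Pooled cuts: [3, 17, 25, 34, 44, 55, 67, 80, 95, 105, 114, 123, 128, 140, 147, 153, 163, 178, 189, 205, 211, 220]

Fragments:
  3→17: 14 bp
  17→25: 8 bp
  25→34: 9 bp
  34→44: 10 bp
  44→55: 11 bp
  55→67: 12 bp
  67→80: 13 bp
  80→95: 15 bp
  95→105: 10 bp
  105→114: 9 bp
  114→123: 9 bp
  123→128: 5 bp
  128→140: 12 bp
  140→147: 7 bp
  147→153: 6 bp
  153→163: 10 bp
  163→178: 15 bp
  178→189: 11 bp
  189→205: 16 bp
  205→211: 6 bp
  211→220: 9 bp
  220→3 (wrap): 228-220+3 = 11 bp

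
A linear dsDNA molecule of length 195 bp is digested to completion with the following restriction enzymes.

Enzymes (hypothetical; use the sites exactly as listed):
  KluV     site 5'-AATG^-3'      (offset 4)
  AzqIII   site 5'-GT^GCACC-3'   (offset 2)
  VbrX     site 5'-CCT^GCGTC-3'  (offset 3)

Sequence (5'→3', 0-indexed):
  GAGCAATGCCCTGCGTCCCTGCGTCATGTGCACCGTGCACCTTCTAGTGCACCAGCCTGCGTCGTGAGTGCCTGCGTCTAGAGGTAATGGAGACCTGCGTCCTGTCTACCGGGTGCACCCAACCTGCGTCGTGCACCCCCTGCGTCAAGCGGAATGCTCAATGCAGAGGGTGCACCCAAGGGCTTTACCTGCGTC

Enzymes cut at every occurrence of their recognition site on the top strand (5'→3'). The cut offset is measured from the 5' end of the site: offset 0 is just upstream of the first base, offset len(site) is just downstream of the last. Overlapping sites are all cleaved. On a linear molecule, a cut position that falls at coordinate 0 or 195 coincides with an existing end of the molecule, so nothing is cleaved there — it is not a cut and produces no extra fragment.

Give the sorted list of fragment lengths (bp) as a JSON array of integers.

Per-enzyme occurrences:
  KluV AATG/4: at [4, 85, 152, 159] ⇒ [8, 89, 156, 163]
  AzqIII GTGCACC/2: at [27, 34, 46, 112, 130, 169] ⇒ [29, 36, 48, 114, 132, 171]
  VbrX CCTGCGTC/3: at [9, 17, 55, 70, 93, 122, 138, 187] ⇒ [12, 20, 58, 73, 96, 125, 141, 190]

All cut coordinates (distinct, sorted): [8, 12, 20, 29, 36, 48, 58, 73, 89, 96, 114, 125, 132, 141, 156, 163, 171, 190]

Fragments:
  [0,8): 8 bp
  [8,12): 4 bp
  [12,20): 8 bp
  [20,29): 9 bp
  [29,36): 7 bp
  [36,48): 12 bp
  [48,58): 10 bp
  [58,73): 15 bp
  [73,89): 16 bp
  [89,96): 7 bp
  [96,114): 18 bp
  [114,125): 11 bp
  [125,132): 7 bp
  [132,141): 9 bp
  [141,156): 15 bp
  [156,163): 7 bp
  [163,171): 8 bp
  [171,190): 19 bp
  [190,195): 5 bp

[4,5,7,7,7,7,8,8,8,9,9,10,11,12,15,15,16,18,19]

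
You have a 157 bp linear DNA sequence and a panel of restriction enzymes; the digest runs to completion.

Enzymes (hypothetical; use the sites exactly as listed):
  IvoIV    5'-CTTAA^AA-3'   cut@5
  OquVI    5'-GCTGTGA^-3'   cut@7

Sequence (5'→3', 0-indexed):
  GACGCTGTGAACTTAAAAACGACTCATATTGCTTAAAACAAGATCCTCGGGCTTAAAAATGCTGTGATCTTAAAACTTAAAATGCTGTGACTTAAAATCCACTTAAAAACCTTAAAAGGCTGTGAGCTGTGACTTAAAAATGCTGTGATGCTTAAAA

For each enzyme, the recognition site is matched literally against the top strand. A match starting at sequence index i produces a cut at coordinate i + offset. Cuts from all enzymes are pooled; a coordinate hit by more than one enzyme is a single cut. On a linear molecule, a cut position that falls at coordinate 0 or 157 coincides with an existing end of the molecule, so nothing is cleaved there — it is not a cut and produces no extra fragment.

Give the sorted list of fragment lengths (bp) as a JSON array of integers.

Site scan:
  IvoIV (CTTAAAA, off=5): starts [11, 31, 51, 68, 75, 90, 101, 110, 132, 150] → cuts [16, 36, 56, 73, 80, 95, 106, 115, 137, 155]
  OquVI (GCTGTGA, off=7): starts [3, 60, 83, 118, 125, 141] → cuts [10, 67, 90, 125, 132, 148]

All cut coordinates (distinct, sorted): [10, 16, 36, 56, 67, 73, 80, 90, 95, 106, 115, 125, 132, 137, 148, 155]

Fragments:
  [0,10): 10 bp
  [10,16): 6 bp
  [16,36): 20 bp
  [36,56): 20 bp
  [56,67): 11 bp
  [67,73): 6 bp
  [73,80): 7 bp
  [80,90): 10 bp
  [90,95): 5 bp
  [95,106): 11 bp
  [106,115): 9 bp
  [115,125): 10 bp
  [125,132): 7 bp
  [132,137): 5 bp
  [137,148): 11 bp
  [148,155): 7 bp
  [155,157): 2 bp

[2,5,5,6,6,7,7,7,9,10,10,10,11,11,11,20,20]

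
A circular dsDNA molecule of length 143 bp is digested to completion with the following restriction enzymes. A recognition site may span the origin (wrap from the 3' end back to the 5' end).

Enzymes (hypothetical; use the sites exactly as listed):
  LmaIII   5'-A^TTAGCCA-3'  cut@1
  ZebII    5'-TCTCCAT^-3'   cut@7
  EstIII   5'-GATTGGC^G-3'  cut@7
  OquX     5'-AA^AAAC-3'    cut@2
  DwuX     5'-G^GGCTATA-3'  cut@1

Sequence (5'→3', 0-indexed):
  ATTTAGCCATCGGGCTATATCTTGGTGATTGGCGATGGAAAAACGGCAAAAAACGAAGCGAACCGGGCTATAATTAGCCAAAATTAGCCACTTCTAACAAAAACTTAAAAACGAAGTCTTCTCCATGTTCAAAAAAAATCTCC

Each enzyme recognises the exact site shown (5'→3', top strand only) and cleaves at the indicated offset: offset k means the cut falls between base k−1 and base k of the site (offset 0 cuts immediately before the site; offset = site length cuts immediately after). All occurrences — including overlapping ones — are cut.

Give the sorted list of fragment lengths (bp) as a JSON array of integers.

Per-enzyme occurrences:
  LmaIII (ATTAGCCA, off=1): starts [72, 82] → cuts [73, 83]
  ZebII (TCTCCAT, off=7): starts [119, 138] → cuts [2, 126]
  EstIII (GATTGGCG, off=7): starts [26] → cuts [33]
  OquX (AAAAAC, off=2): starts [38, 48, 98, 106] → cuts [40, 50, 100, 108]
  DwuX (GGGCTATA, off=1): starts [11, 64] → cuts [12, 65]

Pooled cuts: [2, 12, 33, 40, 50, 65, 73, 83, 100, 108, 126]

Fragment lengths:
  2→12: 10 bp
  12→33: 21 bp
  33→40: 7 bp
  40→50: 10 bp
  50→65: 15 bp
  65→73: 8 bp
  73→83: 10 bp
  83→100: 17 bp
  100→108: 8 bp
  108→126: 18 bp
  126→2 (wrap): 143-126+2 = 19 bp

[7,8,8,10,10,10,15,17,18,19,21]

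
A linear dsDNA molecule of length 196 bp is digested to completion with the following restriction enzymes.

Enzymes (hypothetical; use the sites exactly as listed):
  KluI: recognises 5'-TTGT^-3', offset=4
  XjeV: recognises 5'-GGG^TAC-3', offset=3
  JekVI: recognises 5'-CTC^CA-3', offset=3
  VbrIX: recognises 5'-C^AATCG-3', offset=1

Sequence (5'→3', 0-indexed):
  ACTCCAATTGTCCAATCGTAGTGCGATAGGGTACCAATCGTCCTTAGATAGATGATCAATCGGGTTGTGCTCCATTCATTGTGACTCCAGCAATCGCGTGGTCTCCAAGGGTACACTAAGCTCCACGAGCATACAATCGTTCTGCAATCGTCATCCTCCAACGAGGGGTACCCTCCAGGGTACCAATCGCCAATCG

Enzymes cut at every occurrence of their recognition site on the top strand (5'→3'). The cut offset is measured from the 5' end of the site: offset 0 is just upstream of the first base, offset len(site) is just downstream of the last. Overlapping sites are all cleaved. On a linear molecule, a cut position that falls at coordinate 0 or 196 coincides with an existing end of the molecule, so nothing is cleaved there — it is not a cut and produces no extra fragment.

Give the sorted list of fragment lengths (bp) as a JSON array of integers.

Site scan:
  KluI (TTGT, off=4): starts [7, 64, 78] → cuts [11, 68, 82]
  XjeV (GGGTAC, off=3): starts [28, 108, 165, 177] → cuts [31, 111, 168, 180]
  JekVI (CTCCA, off=3): starts [1, 69, 84, 102, 120, 155, 172] → cuts [4, 72, 87, 105, 123, 158, 175]
  VbrIX (CAATCG, off=1): starts [12, 34, 56, 90, 133, 144, 183, 190] → cuts [13, 35, 57, 91, 134, 145, 184, 191]

All cut coordinates (distinct, sorted): [4, 11, 13, 31, 35, 57, 68, 72, 82, 87, 91, 105, 111, 123, 134, 145, 158, 168, 175, 180, 184, 191]

Fragments:
  [0,4): 4 bp
  [4,11): 7 bp
  [11,13): 2 bp
  [13,31): 18 bp
  [31,35): 4 bp
  [35,57): 22 bp
  [57,68): 11 bp
  [68,72): 4 bp
  [72,82): 10 bp
  [82,87): 5 bp
  [87,91): 4 bp
  [91,105): 14 bp
  [105,111): 6 bp
  [111,123): 12 bp
  [123,134): 11 bp
  [134,145): 11 bp
  [145,158): 13 bp
  [158,168): 10 bp
  [168,175): 7 bp
  [175,180): 5 bp
  [180,184): 4 bp
  [184,191): 7 bp
  [191,196): 5 bp

[2,4,4,4,4,4,5,5,5,6,7,7,7,10,10,11,11,11,12,13,14,18,22]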